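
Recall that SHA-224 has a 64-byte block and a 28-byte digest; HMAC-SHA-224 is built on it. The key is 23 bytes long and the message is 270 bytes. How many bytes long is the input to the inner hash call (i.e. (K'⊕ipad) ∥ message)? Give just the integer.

Key is 23 ≤ 64 bytes, zero-padded: |K'| = 64.
Inner input = (K'⊕ipad) ∥ m → 64 + 270 = 334 bytes.

334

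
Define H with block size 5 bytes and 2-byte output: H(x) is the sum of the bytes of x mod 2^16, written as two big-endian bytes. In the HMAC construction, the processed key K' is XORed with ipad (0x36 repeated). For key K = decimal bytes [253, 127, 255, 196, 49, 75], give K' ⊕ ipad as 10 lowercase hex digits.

Key decimal bytes [253, 127, 255, 196, 49, 75] = fd 7f ff c4 31 4b is 6 bytes > B = 5, so hash it first: H(key) = 03 bb, then zero-pad to 5 bytes: K' = 03 bb 00 00 00.
XOR each byte with 0x36: 03⊕36=35, bb⊕36=8d, 00⊕36=36, 00⊕36=36, 00⊕36=36.

358d363636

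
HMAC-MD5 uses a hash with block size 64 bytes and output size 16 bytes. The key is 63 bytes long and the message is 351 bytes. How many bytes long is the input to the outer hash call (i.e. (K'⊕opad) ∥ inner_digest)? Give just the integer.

Key is 63 ≤ 64 bytes, zero-padded: |K'| = 64.
Outer input = (K'⊕opad) ∥ H(inner) → 64 + 16 = 80 bytes.

80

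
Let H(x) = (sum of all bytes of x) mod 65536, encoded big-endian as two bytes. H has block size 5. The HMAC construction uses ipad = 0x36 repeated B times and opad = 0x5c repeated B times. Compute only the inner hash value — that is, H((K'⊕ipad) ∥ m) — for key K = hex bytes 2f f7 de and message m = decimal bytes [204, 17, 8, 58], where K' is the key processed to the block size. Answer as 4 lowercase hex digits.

034d

Key hex bytes 2f f7 de is 3 bytes ≤ B = 5; zero-pad to 5 bytes: K' = 2f f7 de 00 00.
K' ⊕ ipad = 19 c1 e8 36 36.
Inner input = 19 c1 e8 36 36 ∥ cc 11 08 3a.
Inner hash: sum = 25+193+232+54+54+204+17+8+58 = 845 → 03 4d.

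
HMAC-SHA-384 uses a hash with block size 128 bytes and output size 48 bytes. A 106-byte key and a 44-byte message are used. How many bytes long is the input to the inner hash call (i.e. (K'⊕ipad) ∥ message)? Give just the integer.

Key is 106 ≤ 128 bytes, zero-padded: |K'| = 128.
Inner input = (K'⊕ipad) ∥ m → 128 + 44 = 172 bytes.

172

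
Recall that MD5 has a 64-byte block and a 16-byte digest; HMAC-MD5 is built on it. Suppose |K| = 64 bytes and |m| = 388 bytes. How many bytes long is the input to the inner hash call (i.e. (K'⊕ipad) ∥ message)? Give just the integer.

Key is 64 ≤ 64 bytes, zero-padded: |K'| = 64.
Inner input = (K'⊕ipad) ∥ m → 64 + 388 = 452 bytes.

452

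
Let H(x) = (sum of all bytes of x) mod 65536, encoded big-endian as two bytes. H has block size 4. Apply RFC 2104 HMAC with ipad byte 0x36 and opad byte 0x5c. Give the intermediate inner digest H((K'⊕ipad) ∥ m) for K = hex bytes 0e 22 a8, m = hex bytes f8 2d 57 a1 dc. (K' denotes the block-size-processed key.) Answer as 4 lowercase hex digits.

Key hex bytes 0e 22 a8 is 3 bytes ≤ B = 4; zero-pad to 4 bytes: K' = 0e 22 a8 00.
K' ⊕ ipad = 38 14 9e 36.
Inner input = 38 14 9e 36 ∥ f8 2d 57 a1 dc.
Inner hash: sum = 56+20+158+54+248+45+87+161+220 = 1049 → 04 19.

0419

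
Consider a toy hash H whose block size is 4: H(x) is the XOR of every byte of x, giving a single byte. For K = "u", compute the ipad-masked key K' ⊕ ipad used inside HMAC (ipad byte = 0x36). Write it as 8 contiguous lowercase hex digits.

43363636

Key "u" = 75 is 1 byte ≤ B = 4; zero-pad to 4 bytes: K' = 75 00 00 00.
XOR each byte with 0x36: 75⊕36=43, 00⊕36=36, 00⊕36=36, 00⊕36=36.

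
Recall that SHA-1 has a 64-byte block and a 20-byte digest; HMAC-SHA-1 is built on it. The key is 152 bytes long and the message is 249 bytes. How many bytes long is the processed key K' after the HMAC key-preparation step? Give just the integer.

Key is 152 > 64 bytes, so it is hashed to 20 bytes then zero-padded to 64: |K'| = 64.

64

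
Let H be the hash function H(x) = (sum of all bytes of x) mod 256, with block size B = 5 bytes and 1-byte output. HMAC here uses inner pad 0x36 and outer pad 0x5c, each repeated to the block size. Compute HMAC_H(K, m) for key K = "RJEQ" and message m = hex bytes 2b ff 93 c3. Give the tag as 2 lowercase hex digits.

Key "RJEQ" = 52 4a 45 51 is 4 bytes ≤ B = 5; zero-pad to 5 bytes: K' = 52 4a 45 51 00.
K' ⊕ ipad = 64 7c 73 67 36.  K' ⊕ opad = 0e 16 19 0d 5c.
Inner input = (K'⊕ipad) ∥ m = 64 7c 73 67 36 ∥ 2b ff 93 c3.
Inner hash: sum = 100+124+115+103+54+43+255+147+195 = 1136; mod 256 = 112 → 70.
Outer input = (K'⊕opad) ∥ inner = 0e 16 19 0d 5c ∥ 70.
Outer hash (tag): sum = 14+22+25+13+92+112 = 278; mod 256 = 22 → 16.

16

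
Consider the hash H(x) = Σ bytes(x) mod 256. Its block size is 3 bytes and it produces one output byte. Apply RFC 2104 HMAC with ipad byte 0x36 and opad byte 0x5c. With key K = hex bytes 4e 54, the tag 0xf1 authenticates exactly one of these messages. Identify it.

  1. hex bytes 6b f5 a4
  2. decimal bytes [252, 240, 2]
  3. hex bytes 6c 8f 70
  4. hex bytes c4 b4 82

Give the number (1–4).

Key hex bytes 4e 54 is 2 bytes ≤ B = 3; zero-pad to 3 bytes: K' = 4e 54 00.
K' ⊕ ipad = 78 62 36; K' ⊕ opad = 12 08 5c.
m1: inner = H(78 62 36 6b f5 a4) = 14; tag = H(12 08 5c 14) = 8a
m2: inner = H(78 62 36 fc f0 02) = fe; tag = H(12 08 5c fe) = 74
m3: inner = H(78 62 36 6c 8f 70) = 7b; tag = H(12 08 5c 7b) = f1 ← matches
m4: inner = H(78 62 36 c4 b4 82) = 0a; tag = H(12 08 5c 0a) = 80

3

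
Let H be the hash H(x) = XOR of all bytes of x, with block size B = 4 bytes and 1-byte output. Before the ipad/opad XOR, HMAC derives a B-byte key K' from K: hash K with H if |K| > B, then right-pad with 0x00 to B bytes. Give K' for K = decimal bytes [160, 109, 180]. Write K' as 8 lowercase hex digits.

Key decimal bytes [160, 109, 180] = a0 6d b4 is 3 bytes ≤ B = 4; zero-pad to 4 bytes: K' = a0 6d b4 00.

a06db400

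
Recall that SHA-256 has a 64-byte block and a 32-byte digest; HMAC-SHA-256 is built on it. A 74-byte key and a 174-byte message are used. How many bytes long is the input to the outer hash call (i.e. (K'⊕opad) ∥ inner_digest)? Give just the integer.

Key is 74 > 64 bytes, so it is hashed to 32 bytes then zero-padded to 64: |K'| = 64.
Outer input = (K'⊕opad) ∥ H(inner) → 64 + 32 = 96 bytes.

96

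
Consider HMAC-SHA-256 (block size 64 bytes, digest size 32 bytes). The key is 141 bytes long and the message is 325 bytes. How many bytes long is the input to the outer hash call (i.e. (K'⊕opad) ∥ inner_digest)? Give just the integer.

Key is 141 > 64 bytes, so it is hashed to 32 bytes then zero-padded to 64: |K'| = 64.
Outer input = (K'⊕opad) ∥ H(inner) → 64 + 32 = 96 bytes.

96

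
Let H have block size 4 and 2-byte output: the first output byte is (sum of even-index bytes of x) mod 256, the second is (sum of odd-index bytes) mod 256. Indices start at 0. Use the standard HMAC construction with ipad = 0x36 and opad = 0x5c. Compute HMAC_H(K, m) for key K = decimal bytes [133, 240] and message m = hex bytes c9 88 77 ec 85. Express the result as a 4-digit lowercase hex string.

e378

Key decimal bytes [133, 240] = 85 f0 is 2 bytes ≤ B = 4; zero-pad to 4 bytes: K' = 85 f0 00 00.
K' ⊕ ipad = b3 c6 36 36.  K' ⊕ opad = d9 ac 5c 5c.
Inner input = (K'⊕ipad) ∥ m = b3 c6 36 36 ∥ c9 88 77 ec 85.
Inner hash: even-index sum = 686 mod 256 = 174; odd-index sum = 624 mod 256 = 112 → ae 70.
Outer input = (K'⊕opad) ∥ inner = d9 ac 5c 5c ∥ ae 70.
Outer hash (tag): even-index sum = 483 mod 256 = 227; odd-index sum = 376 mod 256 = 120 → e3 78.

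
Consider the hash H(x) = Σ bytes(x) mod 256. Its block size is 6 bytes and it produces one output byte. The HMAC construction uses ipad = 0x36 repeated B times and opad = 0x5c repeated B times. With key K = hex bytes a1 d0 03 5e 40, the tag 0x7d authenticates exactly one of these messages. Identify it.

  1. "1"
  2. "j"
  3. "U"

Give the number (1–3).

3

Key hex bytes a1 d0 03 5e 40 is 5 bytes ≤ B = 6; zero-pad to 6 bytes: K' = a1 d0 03 5e 40 00.
K' ⊕ ipad = 97 e6 35 68 76 36; K' ⊕ opad = fd 8c 5f 02 1c 5c.
m1: inner = H(97 e6 35 68 76 36 31) = f7; tag = H(fd 8c 5f 02 1c 5c f7) = 59
m2: inner = H(97 e6 35 68 76 36 6a) = 30; tag = H(fd 8c 5f 02 1c 5c 30) = 92
m3: inner = H(97 e6 35 68 76 36 55) = 1b; tag = H(fd 8c 5f 02 1c 5c 1b) = 7d ← matches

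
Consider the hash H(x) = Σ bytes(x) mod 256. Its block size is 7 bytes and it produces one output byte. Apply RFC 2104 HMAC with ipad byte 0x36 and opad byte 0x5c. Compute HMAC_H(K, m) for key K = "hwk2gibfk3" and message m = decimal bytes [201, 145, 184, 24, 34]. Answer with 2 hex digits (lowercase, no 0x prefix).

2a

Key "hwk2gibfk3" = 68 77 6b 32 67 69 62 66 6b 33 is 10 bytes > B = 7, so hash it first: H(key) = b2, then zero-pad to 7 bytes: K' = b2 00 00 00 00 00 00.
K' ⊕ ipad = 84 36 36 36 36 36 36.  K' ⊕ opad = ee 5c 5c 5c 5c 5c 5c.
Inner input = (K'⊕ipad) ∥ m = 84 36 36 36 36 36 36 ∥ c9 91 b8 18 22.
Inner hash: sum = 132+54+54+54+54+54+54+201+145+184+24+34 = 1044; mod 256 = 20 → 14.
Outer input = (K'⊕opad) ∥ inner = ee 5c 5c 5c 5c 5c 5c ∥ 14.
Outer hash (tag): sum = 238+92+92+92+92+92+92+20 = 810; mod 256 = 42 → 2a.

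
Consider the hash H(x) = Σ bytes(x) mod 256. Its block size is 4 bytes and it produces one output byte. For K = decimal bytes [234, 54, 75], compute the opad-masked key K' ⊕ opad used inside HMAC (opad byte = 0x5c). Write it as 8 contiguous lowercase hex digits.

Key decimal bytes [234, 54, 75] = ea 36 4b is 3 bytes ≤ B = 4; zero-pad to 4 bytes: K' = ea 36 4b 00.
XOR each byte with 0x5c: ea⊕5c=b6, 36⊕5c=6a, 4b⊕5c=17, 00⊕5c=5c.

b66a175c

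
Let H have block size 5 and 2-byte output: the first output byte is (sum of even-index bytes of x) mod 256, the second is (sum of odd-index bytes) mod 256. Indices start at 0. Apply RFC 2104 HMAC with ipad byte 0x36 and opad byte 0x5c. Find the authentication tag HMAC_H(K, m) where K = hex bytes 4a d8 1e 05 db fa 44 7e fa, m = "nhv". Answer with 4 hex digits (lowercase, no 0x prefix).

Key hex bytes 4a d8 1e 05 db fa 44 7e fa is 9 bytes > B = 5, so hash it first: H(key) = 81 55, then zero-pad to 5 bytes: K' = 81 55 00 00 00.
K' ⊕ ipad = b7 63 36 36 36.  K' ⊕ opad = dd 09 5c 5c 5c.
Inner input = (K'⊕ipad) ∥ m = b7 63 36 36 36 ∥ 6e 68 76.
Inner hash: even-index sum = 395 mod 256 = 139; odd-index sum = 381 mod 256 = 125 → 8b 7d.
Outer input = (K'⊕opad) ∥ inner = dd 09 5c 5c 5c ∥ 8b 7d.
Outer hash (tag): even-index sum = 530 mod 256 = 18; odd-index sum = 240 mod 256 = 240 → 12 f0.

12f0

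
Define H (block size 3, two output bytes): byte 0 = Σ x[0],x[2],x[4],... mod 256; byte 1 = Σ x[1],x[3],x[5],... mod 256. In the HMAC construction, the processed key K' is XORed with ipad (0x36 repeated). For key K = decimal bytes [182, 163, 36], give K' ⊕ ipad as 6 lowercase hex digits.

Key decimal bytes [182, 163, 36] = b6 a3 24 is exactly B = 3 bytes: K' = b6 a3 24.
XOR each byte with 0x36: b6⊕36=80, a3⊕36=95, 24⊕36=12.

809512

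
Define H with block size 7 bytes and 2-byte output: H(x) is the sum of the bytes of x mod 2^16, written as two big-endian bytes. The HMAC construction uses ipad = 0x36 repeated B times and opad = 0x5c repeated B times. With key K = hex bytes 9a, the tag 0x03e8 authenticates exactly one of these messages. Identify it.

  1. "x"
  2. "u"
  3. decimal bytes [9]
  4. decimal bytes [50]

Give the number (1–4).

Key hex bytes 9a is 1 byte ≤ B = 7; zero-pad to 7 bytes: K' = 9a 00 00 00 00 00 00.
K' ⊕ ipad = ac 36 36 36 36 36 36; K' ⊕ opad = c6 5c 5c 5c 5c 5c 5c.
m1: inner = H(ac 36 36 36 36 36 36 78) = 02 68; tag = H(c6 5c 5c 5c 5c 5c 5c 02 68) = 0358
m2: inner = H(ac 36 36 36 36 36 36 75) = 02 65; tag = H(c6 5c 5c 5c 5c 5c 5c 02 65) = 0355
m3: inner = H(ac 36 36 36 36 36 36 09) = 01 f9; tag = H(c6 5c 5c 5c 5c 5c 5c 01 f9) = 03e8 ← matches
m4: inner = H(ac 36 36 36 36 36 36 32) = 02 22; tag = H(c6 5c 5c 5c 5c 5c 5c 02 22) = 0312

3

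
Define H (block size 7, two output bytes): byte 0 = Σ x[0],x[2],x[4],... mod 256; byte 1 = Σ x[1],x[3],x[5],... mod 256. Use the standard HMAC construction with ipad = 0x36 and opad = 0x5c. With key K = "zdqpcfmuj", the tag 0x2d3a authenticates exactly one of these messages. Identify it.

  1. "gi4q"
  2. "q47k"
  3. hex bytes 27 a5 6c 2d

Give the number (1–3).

Key "zdqpcfmuj" = 7a 64 71 70 63 66 6d 75 6a is 9 bytes > B = 7, so hash it first: H(key) = 25 af, then zero-pad to 7 bytes: K' = 25 af 00 00 00 00 00.
K' ⊕ ipad = 13 99 36 36 36 36 36; K' ⊕ opad = 79 f3 5c 5c 5c 5c 5c.
m1: inner = H(13 99 36 36 36 36 36 67 69 34 71) = 8f a0; tag = H(79 f3 5c 5c 5c 5c 5c 8f a0) = 2d3a ← matches
m2: inner = H(13 99 36 36 36 36 36 71 34 37 6b) = 54 ad; tag = H(79 f3 5c 5c 5c 5c 5c 54 ad) = 3aff
m3: inner = H(13 99 36 36 36 36 36 27 a5 6c 2d) = 87 98; tag = H(79 f3 5c 5c 5c 5c 5c 87 98) = 2532

1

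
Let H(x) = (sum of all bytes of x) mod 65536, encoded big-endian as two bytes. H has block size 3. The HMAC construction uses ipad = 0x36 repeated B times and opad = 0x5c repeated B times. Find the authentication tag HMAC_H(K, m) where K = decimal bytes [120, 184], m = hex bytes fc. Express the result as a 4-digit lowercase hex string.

Key decimal bytes [120, 184] = 78 b8 is 2 bytes ≤ B = 3; zero-pad to 3 bytes: K' = 78 b8 00.
K' ⊕ ipad = 4e 8e 36.  K' ⊕ opad = 24 e4 5c.
Inner input = (K'⊕ipad) ∥ m = 4e 8e 36 ∥ fc.
Inner hash: sum = 78+142+54+252 = 526 → 02 0e.
Outer input = (K'⊕opad) ∥ inner = 24 e4 5c ∥ 02 0e.
Outer hash (tag): sum = 36+228+92+2+14 = 372 → 01 74.

0174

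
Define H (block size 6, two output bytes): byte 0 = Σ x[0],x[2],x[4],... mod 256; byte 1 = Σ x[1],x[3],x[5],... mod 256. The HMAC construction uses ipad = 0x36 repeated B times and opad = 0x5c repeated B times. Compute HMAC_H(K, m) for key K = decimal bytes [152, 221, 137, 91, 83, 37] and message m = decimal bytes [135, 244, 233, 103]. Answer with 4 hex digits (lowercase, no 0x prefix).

Key decimal bytes [152, 221, 137, 91, 83, 37] = 98 dd 89 5b 53 25 is exactly B = 6 bytes: K' = 98 dd 89 5b 53 25.
K' ⊕ ipad = ae eb bf 6d 65 13.  K' ⊕ opad = c4 81 d5 07 0f 79.
Inner input = (K'⊕ipad) ∥ m = ae eb bf 6d 65 13 ∥ 87 f4 e9 67.
Inner hash: even-index sum = 834 mod 256 = 66; odd-index sum = 710 mod 256 = 198 → 42 c6.
Outer input = (K'⊕opad) ∥ inner = c4 81 d5 07 0f 79 ∥ 42 c6.
Outer hash (tag): even-index sum = 490 mod 256 = 234; odd-index sum = 455 mod 256 = 199 → ea c7.

eac7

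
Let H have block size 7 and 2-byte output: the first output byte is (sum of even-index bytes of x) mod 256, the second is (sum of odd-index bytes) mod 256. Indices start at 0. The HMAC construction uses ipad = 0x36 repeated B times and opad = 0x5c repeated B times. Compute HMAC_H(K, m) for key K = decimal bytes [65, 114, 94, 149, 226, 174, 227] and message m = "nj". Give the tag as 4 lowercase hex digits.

Key decimal bytes [65, 114, 94, 149, 226, 174, 227] = 41 72 5e 95 e2 ae e3 is exactly B = 7 bytes: K' = 41 72 5e 95 e2 ae e3.
K' ⊕ ipad = 77 44 68 a3 d4 98 d5.  K' ⊕ opad = 1d 2e 02 c9 be f2 bf.
Inner input = (K'⊕ipad) ∥ m = 77 44 68 a3 d4 98 d5 ∥ 6e 6a.
Inner hash: even-index sum = 754 mod 256 = 242; odd-index sum = 493 mod 256 = 237 → f2 ed.
Outer input = (K'⊕opad) ∥ inner = 1d 2e 02 c9 be f2 bf ∥ f2 ed.
Outer hash (tag): even-index sum = 649 mod 256 = 137; odd-index sum = 731 mod 256 = 219 → 89 db.

89db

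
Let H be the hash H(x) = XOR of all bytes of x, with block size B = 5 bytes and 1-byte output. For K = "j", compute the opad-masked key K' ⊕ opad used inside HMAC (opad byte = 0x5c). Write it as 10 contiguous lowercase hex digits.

365c5c5c5c

Key "j" = 6a is 1 byte ≤ B = 5; zero-pad to 5 bytes: K' = 6a 00 00 00 00.
XOR each byte with 0x5c: 6a⊕5c=36, 00⊕5c=5c, 00⊕5c=5c, 00⊕5c=5c, 00⊕5c=5c.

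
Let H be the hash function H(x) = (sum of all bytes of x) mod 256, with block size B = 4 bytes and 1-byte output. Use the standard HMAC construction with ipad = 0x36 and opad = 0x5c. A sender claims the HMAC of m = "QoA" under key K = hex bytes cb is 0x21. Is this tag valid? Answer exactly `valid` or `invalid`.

Key hex bytes cb is 1 byte ≤ B = 4; zero-pad to 4 bytes: K' = cb 00 00 00.
K' ⊕ ipad = fd 36 36 36; K' ⊕ opad = 97 5c 5c 5c.
Inner hash: sum = 253+54+54+54+81+111+65 = 672; mod 256 = 160 → a0.
Outer hash (recomputed tag): sum = 151+92+92+92+160 = 587; mod 256 = 75 → 4b.
Recomputed tag = 4b; claimed = 21 → mismatch.

invalid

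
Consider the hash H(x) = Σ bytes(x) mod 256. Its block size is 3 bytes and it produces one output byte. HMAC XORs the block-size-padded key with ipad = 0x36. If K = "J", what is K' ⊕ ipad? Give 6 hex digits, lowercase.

7c3636

Key "J" = 4a is 1 byte ≤ B = 3; zero-pad to 3 bytes: K' = 4a 00 00.
XOR each byte with 0x36: 4a⊕36=7c, 00⊕36=36, 00⊕36=36.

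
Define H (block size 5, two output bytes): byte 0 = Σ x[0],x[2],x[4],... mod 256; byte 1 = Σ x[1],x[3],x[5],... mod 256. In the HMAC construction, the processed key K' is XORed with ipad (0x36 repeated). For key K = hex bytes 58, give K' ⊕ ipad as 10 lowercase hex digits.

6e36363636

Key hex bytes 58 is 1 byte ≤ B = 5; zero-pad to 5 bytes: K' = 58 00 00 00 00.
XOR each byte with 0x36: 58⊕36=6e, 00⊕36=36, 00⊕36=36, 00⊕36=36, 00⊕36=36.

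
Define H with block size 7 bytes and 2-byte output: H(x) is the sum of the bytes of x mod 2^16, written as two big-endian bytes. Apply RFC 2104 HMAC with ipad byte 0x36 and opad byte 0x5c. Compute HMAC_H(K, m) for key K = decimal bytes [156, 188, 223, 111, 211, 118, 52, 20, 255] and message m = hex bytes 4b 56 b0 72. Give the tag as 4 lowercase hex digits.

Key decimal bytes [156, 188, 223, 111, 211, 118, 52, 20, 255] = 9c bc df 6f d3 76 34 14 ff is 9 bytes > B = 7, so hash it first: H(key) = 05 36, then zero-pad to 7 bytes: K' = 05 36 00 00 00 00 00.
K' ⊕ ipad = 33 00 36 36 36 36 36.  K' ⊕ opad = 59 6a 5c 5c 5c 5c 5c.
Inner input = (K'⊕ipad) ∥ m = 33 00 36 36 36 36 36 ∥ 4b 56 b0 72.
Inner hash: sum = 51+0+54+54+54+54+54+75+86+176+114 = 772 → 03 04.
Outer input = (K'⊕opad) ∥ inner = 59 6a 5c 5c 5c 5c 5c ∥ 03 04.
Outer hash (tag): sum = 89+106+92+92+92+92+92+3+4 = 662 → 02 96.

0296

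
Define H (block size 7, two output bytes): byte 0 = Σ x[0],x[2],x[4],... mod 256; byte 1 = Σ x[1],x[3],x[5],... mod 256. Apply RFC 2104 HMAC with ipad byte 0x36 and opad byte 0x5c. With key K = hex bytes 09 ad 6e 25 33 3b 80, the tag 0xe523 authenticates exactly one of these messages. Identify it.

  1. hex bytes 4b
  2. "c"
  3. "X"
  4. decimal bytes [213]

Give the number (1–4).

Key hex bytes 09 ad 6e 25 33 3b 80 is exactly B = 7 bytes: K' = 09 ad 6e 25 33 3b 80.
K' ⊕ ipad = 3f 9b 58 13 05 0d b6; K' ⊕ opad = 55 f1 32 79 6f 67 dc.
m1: inner = H(3f 9b 58 13 05 0d b6 4b) = 52 06; tag = H(55 f1 32 79 6f 67 dc 52 06) = d823
m2: inner = H(3f 9b 58 13 05 0d b6 63) = 52 1e; tag = H(55 f1 32 79 6f 67 dc 52 1e) = f023
m3: inner = H(3f 9b 58 13 05 0d b6 58) = 52 13; tag = H(55 f1 32 79 6f 67 dc 52 13) = e523 ← matches
m4: inner = H(3f 9b 58 13 05 0d b6 d5) = 52 90; tag = H(55 f1 32 79 6f 67 dc 52 90) = 6223

3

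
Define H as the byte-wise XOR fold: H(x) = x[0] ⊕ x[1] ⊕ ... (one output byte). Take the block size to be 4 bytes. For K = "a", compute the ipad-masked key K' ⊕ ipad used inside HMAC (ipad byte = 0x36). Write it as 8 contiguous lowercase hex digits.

Key "a" = 61 is 1 byte ≤ B = 4; zero-pad to 4 bytes: K' = 61 00 00 00.
XOR each byte with 0x36: 61⊕36=57, 00⊕36=36, 00⊕36=36, 00⊕36=36.

57363636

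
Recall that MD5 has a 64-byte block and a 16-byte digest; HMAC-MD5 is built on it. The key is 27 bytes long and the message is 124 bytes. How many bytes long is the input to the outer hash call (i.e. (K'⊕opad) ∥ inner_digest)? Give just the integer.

80

Key is 27 ≤ 64 bytes, zero-padded: |K'| = 64.
Outer input = (K'⊕opad) ∥ H(inner) → 64 + 16 = 80 bytes.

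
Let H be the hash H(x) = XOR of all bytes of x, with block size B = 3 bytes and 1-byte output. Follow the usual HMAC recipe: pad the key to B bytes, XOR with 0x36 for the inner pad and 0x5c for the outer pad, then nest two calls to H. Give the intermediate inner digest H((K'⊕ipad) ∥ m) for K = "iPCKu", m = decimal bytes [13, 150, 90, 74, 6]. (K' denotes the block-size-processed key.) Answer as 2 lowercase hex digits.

Key "iPCKu" = 69 50 43 4b 75 is 5 bytes > B = 3, so hash it first: H(key) = 44, then zero-pad to 3 bytes: K' = 44 00 00.
K' ⊕ ipad = 72 36 36.
Inner input = 72 36 36 ∥ 0d 96 5a 4a 06.
Inner hash: XOR 72⊕36⊕36⊕0d⊕96⊕5a⊕4a⊕06 = ff.

ff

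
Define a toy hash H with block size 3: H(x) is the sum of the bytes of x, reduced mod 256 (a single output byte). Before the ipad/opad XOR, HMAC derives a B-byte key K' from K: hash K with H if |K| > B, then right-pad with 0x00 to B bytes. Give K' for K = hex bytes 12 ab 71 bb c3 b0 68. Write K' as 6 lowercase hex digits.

|K| = 7 > B = 3, so first hash the key.
H(K): sum = 18+171+113+187+195+176+104 = 964; mod 256 = 196 → c4.
Zero-pad H(K) = c4 to 3 bytes: K' = c4 00 00.

c40000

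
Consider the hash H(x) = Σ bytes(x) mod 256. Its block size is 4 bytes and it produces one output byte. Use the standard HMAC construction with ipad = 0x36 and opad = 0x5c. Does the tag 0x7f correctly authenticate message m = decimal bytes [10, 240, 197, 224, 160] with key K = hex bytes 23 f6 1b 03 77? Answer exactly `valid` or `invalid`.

valid

Key hex bytes 23 f6 1b 03 77 is 5 bytes > B = 4, so hash it first: H(key) = ae, then zero-pad to 4 bytes: K' = ae 00 00 00.
K' ⊕ ipad = 98 36 36 36; K' ⊕ opad = f2 5c 5c 5c.
Inner hash: sum = 152+54+54+54+10+240+197+224+160 = 1145; mod 256 = 121 → 79.
Outer hash (recomputed tag): sum = 242+92+92+92+121 = 639; mod 256 = 127 → 7f.
Recomputed tag = 7f; claimed = 7f → match.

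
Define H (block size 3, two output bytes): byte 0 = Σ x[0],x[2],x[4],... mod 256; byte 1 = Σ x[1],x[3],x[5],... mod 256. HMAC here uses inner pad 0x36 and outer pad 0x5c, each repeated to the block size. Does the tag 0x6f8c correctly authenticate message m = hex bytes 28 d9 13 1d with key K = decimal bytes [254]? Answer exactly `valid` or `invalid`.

Key decimal bytes [254] = fe is 1 byte ≤ B = 3; zero-pad to 3 bytes: K' = fe 00 00.
K' ⊕ ipad = c8 36 36; K' ⊕ opad = a2 5c 5c.
Inner hash: even-index sum = 500 mod 256 = 244; odd-index sum = 113 mod 256 = 113 → f4 71.
Outer hash (recomputed tag): even-index sum = 367 mod 256 = 111; odd-index sum = 336 mod 256 = 80 → 6f 50.
Recomputed tag = 6f50; claimed = 6f8c → mismatch.

invalid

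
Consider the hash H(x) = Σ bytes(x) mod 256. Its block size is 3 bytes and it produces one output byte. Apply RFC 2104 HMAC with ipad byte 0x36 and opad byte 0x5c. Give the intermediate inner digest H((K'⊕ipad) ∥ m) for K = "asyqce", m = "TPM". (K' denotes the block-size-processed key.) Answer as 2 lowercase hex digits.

Key "asyqce" = 61 73 79 71 63 65 is 6 bytes > B = 3, so hash it first: H(key) = 86, then zero-pad to 3 bytes: K' = 86 00 00.
K' ⊕ ipad = b0 36 36.
Inner input = b0 36 36 ∥ 54 50 4d.
Inner hash: sum = 176+54+54+84+80+77 = 525; mod 256 = 13 → 0d.

0d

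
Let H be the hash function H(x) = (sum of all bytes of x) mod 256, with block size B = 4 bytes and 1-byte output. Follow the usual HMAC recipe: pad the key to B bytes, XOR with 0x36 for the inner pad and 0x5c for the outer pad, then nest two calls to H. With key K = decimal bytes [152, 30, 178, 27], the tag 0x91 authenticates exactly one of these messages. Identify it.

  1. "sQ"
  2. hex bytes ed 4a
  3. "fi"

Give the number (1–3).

3

Key decimal bytes [152, 30, 178, 27] = 98 1e b2 1b is exactly B = 4 bytes: K' = 98 1e b2 1b.
K' ⊕ ipad = ae 28 84 2d; K' ⊕ opad = c4 42 ee 47.
m1: inner = H(ae 28 84 2d 73 51) = 4b; tag = H(c4 42 ee 47 4b) = 86
m2: inner = H(ae 28 84 2d ed 4a) = be; tag = H(c4 42 ee 47 be) = f9
m3: inner = H(ae 28 84 2d 66 69) = 56; tag = H(c4 42 ee 47 56) = 91 ← matches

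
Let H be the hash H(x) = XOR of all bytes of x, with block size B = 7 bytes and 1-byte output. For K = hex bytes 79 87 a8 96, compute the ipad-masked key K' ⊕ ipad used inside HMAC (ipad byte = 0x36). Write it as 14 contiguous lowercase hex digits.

Key hex bytes 79 87 a8 96 is 4 bytes ≤ B = 7; zero-pad to 7 bytes: K' = 79 87 a8 96 00 00 00.
XOR each byte with 0x36: 79⊕36=4f, 87⊕36=b1, a8⊕36=9e, 96⊕36=a0, 00⊕36=36, 00⊕36=36, 00⊕36=36.

4fb19ea0363636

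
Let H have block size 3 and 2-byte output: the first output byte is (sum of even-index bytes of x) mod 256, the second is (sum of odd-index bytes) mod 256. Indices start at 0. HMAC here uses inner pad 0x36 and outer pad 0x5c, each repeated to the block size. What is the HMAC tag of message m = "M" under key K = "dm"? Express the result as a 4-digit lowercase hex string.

Key "dm" = 64 6d is 2 bytes ≤ B = 3; zero-pad to 3 bytes: K' = 64 6d 00.
K' ⊕ ipad = 52 5b 36.  K' ⊕ opad = 38 31 5c.
Inner input = (K'⊕ipad) ∥ m = 52 5b 36 ∥ 4d.
Inner hash: even-index sum = 136 mod 256 = 136; odd-index sum = 168 mod 256 = 168 → 88 a8.
Outer input = (K'⊕opad) ∥ inner = 38 31 5c ∥ 88 a8.
Outer hash (tag): even-index sum = 316 mod 256 = 60; odd-index sum = 185 mod 256 = 185 → 3c b9.

3cb9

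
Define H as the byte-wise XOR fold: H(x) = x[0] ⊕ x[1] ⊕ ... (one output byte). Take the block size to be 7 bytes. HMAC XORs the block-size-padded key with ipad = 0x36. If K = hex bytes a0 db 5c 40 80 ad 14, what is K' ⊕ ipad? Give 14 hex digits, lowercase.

Key hex bytes a0 db 5c 40 80 ad 14 is exactly B = 7 bytes: K' = a0 db 5c 40 80 ad 14.
XOR each byte with 0x36: a0⊕36=96, db⊕36=ed, 5c⊕36=6a, 40⊕36=76, 80⊕36=b6, ad⊕36=9b, 14⊕36=22.

96ed6a76b69b22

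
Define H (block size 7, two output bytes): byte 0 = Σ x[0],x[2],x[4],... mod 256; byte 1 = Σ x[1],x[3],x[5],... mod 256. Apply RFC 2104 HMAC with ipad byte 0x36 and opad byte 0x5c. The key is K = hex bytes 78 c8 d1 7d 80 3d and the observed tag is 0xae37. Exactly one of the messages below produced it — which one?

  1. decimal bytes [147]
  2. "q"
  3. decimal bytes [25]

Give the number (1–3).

2

Key hex bytes 78 c8 d1 7d 80 3d is 6 bytes ≤ B = 7; zero-pad to 7 bytes: K' = 78 c8 d1 7d 80 3d 00.
K' ⊕ ipad = 4e fe e7 4b b6 0b 36; K' ⊕ opad = 24 94 8d 21 dc 61 5c.
m1: inner = H(4e fe e7 4b b6 0b 36 93) = 21 e7; tag = H(24 94 8d 21 dc 61 5c 21 e7) = d037
m2: inner = H(4e fe e7 4b b6 0b 36 71) = 21 c5; tag = H(24 94 8d 21 dc 61 5c 21 c5) = ae37 ← matches
m3: inner = H(4e fe e7 4b b6 0b 36 19) = 21 6d; tag = H(24 94 8d 21 dc 61 5c 21 6d) = 5637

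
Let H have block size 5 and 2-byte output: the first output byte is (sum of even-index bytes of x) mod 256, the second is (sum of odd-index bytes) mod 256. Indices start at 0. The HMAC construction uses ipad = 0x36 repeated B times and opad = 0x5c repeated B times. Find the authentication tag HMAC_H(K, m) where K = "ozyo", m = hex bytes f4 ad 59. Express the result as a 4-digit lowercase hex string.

Key "ozyo" = 6f 7a 79 6f is 4 bytes ≤ B = 5; zero-pad to 5 bytes: K' = 6f 7a 79 6f 00.
K' ⊕ ipad = 59 4c 4f 59 36.  K' ⊕ opad = 33 26 25 33 5c.
Inner input = (K'⊕ipad) ∥ m = 59 4c 4f 59 36 ∥ f4 ad 59.
Inner hash: even-index sum = 395 mod 256 = 139; odd-index sum = 498 mod 256 = 242 → 8b f2.
Outer input = (K'⊕opad) ∥ inner = 33 26 25 33 5c ∥ 8b f2.
Outer hash (tag): even-index sum = 422 mod 256 = 166; odd-index sum = 228 mod 256 = 228 → a6 e4.

a6e4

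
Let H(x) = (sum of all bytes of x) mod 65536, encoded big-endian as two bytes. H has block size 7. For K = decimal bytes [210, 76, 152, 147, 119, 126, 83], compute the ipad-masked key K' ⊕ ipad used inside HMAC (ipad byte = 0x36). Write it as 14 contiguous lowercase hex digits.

Key decimal bytes [210, 76, 152, 147, 119, 126, 83] = d2 4c 98 93 77 7e 53 is exactly B = 7 bytes: K' = d2 4c 98 93 77 7e 53.
XOR each byte with 0x36: d2⊕36=e4, 4c⊕36=7a, 98⊕36=ae, 93⊕36=a5, 77⊕36=41, 7e⊕36=48, 53⊕36=65.

e47aaea5414865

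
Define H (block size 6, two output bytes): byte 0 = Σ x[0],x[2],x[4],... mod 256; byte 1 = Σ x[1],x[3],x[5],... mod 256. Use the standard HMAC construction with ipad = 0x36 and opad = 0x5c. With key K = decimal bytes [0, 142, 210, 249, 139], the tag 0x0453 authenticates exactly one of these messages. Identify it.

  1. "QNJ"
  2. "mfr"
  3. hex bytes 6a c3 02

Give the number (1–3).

3

Key decimal bytes [0, 142, 210, 249, 139] = 00 8e d2 f9 8b is 5 bytes ≤ B = 6; zero-pad to 6 bytes: K' = 00 8e d2 f9 8b 00.
K' ⊕ ipad = 36 b8 e4 cf bd 36; K' ⊕ opad = 5c d2 8e a5 d7 5c.
m1: inner = H(36 b8 e4 cf bd 36 51 4e 4a) = 72 0b; tag = H(5c d2 8e a5 d7 5c 72 0b) = 33de
m2: inner = H(36 b8 e4 cf bd 36 6d 66 72) = b6 23; tag = H(5c d2 8e a5 d7 5c b6 23) = 77f6
m3: inner = H(36 b8 e4 cf bd 36 6a c3 02) = 43 80; tag = H(5c d2 8e a5 d7 5c 43 80) = 0453 ← matches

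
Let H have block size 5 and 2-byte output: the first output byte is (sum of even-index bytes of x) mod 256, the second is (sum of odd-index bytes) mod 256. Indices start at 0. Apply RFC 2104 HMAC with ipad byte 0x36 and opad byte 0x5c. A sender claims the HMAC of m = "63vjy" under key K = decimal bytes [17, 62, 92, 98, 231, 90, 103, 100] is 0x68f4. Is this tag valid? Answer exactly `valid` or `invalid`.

invalid

Key decimal bytes [17, 62, 92, 98, 231, 90, 103, 100] = 11 3e 5c 62 e7 5a 67 64 is 8 bytes > B = 5, so hash it first: H(key) = bb 5e, then zero-pad to 5 bytes: K' = bb 5e 00 00 00.
K' ⊕ ipad = 8d 68 36 36 36; K' ⊕ opad = e7 02 5c 5c 5c.
Inner hash: even-index sum = 406 mod 256 = 150; odd-index sum = 451 mod 256 = 195 → 96 c3.
Outer hash (recomputed tag): even-index sum = 610 mod 256 = 98; odd-index sum = 244 mod 256 = 244 → 62 f4.
Recomputed tag = 62f4; claimed = 68f4 → mismatch.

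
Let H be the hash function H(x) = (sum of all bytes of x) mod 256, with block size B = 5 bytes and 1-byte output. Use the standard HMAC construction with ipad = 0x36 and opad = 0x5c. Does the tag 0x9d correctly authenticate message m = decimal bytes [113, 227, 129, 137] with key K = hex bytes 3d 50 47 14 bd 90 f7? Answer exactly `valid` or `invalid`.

Key hex bytes 3d 50 47 14 bd 90 f7 is 7 bytes > B = 5, so hash it first: H(key) = 2c, then zero-pad to 5 bytes: K' = 2c 00 00 00 00.
K' ⊕ ipad = 1a 36 36 36 36; K' ⊕ opad = 70 5c 5c 5c 5c.
Inner hash: sum = 26+54+54+54+54+113+227+129+137 = 848; mod 256 = 80 → 50.
Outer hash (recomputed tag): sum = 112+92+92+92+92+80 = 560; mod 256 = 48 → 30.
Recomputed tag = 30; claimed = 9d → mismatch.

invalid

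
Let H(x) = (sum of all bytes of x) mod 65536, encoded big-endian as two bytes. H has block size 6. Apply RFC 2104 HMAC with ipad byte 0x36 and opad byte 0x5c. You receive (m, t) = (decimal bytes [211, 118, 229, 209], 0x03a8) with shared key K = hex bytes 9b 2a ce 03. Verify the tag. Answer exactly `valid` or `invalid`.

Key hex bytes 9b 2a ce 03 is 4 bytes ≤ B = 6; zero-pad to 6 bytes: K' = 9b 2a ce 03 00 00.
K' ⊕ ipad = ad 1c f8 35 36 36; K' ⊕ opad = c7 76 92 5f 5c 5c.
Inner hash: sum = 173+28+248+53+54+54+211+118+229+209 = 1377 → 05 61.
Outer hash (recomputed tag): sum = 199+118+146+95+92+92+5+97 = 844 → 03 4c.
Recomputed tag = 034c; claimed = 03a8 → mismatch.

invalid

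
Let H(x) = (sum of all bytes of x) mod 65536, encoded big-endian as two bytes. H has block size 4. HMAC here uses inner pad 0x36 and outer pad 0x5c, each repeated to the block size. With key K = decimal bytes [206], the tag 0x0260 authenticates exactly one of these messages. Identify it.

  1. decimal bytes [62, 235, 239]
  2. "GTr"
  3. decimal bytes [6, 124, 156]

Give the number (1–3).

Key decimal bytes [206] = ce is 1 byte ≤ B = 4; zero-pad to 4 bytes: K' = ce 00 00 00.
K' ⊕ ipad = f8 36 36 36; K' ⊕ opad = 92 5c 5c 5c.
m1: inner = H(f8 36 36 36 3e eb ef) = 03 b2; tag = H(92 5c 5c 5c 03 b2) = 025b
m2: inner = H(f8 36 36 36 47 54 72) = 02 a7; tag = H(92 5c 5c 5c 02 a7) = 024f
m3: inner = H(f8 36 36 36 06 7c 9c) = 02 b8; tag = H(92 5c 5c 5c 02 b8) = 0260 ← matches

3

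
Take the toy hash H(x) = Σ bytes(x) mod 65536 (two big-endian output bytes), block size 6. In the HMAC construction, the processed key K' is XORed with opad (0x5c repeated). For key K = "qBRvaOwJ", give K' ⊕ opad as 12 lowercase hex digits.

Key "qBRvaOwJ" = 71 42 52 76 61 4f 77 4a is 8 bytes > B = 6, so hash it first: H(key) = 02 ec, then zero-pad to 6 bytes: K' = 02 ec 00 00 00 00.
XOR each byte with 0x5c: 02⊕5c=5e, ec⊕5c=b0, 00⊕5c=5c, 00⊕5c=5c, 00⊕5c=5c, 00⊕5c=5c.

5eb05c5c5c5c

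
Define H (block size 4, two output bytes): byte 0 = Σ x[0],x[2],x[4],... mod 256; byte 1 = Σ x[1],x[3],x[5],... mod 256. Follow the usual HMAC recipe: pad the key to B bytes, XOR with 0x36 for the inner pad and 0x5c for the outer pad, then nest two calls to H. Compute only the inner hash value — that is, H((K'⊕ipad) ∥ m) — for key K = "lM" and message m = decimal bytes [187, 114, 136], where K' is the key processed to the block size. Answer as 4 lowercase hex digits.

d323

Key "lM" = 6c 4d is 2 bytes ≤ B = 4; zero-pad to 4 bytes: K' = 6c 4d 00 00.
K' ⊕ ipad = 5a 7b 36 36.
Inner input = 5a 7b 36 36 ∥ bb 72 88.
Inner hash: even-index sum = 467 mod 256 = 211; odd-index sum = 291 mod 256 = 35 → d3 23.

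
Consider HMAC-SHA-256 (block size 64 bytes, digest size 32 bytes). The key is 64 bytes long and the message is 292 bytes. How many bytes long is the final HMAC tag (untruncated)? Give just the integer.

The tag is one SHA-256 digest: 32 bytes.

32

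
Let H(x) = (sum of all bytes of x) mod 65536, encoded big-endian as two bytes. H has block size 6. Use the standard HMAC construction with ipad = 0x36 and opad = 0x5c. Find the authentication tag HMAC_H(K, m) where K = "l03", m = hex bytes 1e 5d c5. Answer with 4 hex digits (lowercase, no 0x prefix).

0268

Key "l03" = 6c 30 33 is 3 bytes ≤ B = 6; zero-pad to 6 bytes: K' = 6c 30 33 00 00 00.
K' ⊕ ipad = 5a 06 05 36 36 36.  K' ⊕ opad = 30 6c 6f 5c 5c 5c.
Inner input = (K'⊕ipad) ∥ m = 5a 06 05 36 36 36 ∥ 1e 5d c5.
Inner hash: sum = 90+6+5+54+54+54+30+93+197 = 583 → 02 47.
Outer input = (K'⊕opad) ∥ inner = 30 6c 6f 5c 5c 5c ∥ 02 47.
Outer hash (tag): sum = 48+108+111+92+92+92+2+71 = 616 → 02 68.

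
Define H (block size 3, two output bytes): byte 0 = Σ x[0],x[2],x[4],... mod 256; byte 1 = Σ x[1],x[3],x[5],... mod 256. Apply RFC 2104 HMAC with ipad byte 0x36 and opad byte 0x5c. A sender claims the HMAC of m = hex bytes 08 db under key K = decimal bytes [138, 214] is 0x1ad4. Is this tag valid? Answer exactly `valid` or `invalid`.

Key decimal bytes [138, 214] = 8a d6 is 2 bytes ≤ B = 3; zero-pad to 3 bytes: K' = 8a d6 00.
K' ⊕ ipad = bc e0 36; K' ⊕ opad = d6 8a 5c.
Inner hash: even-index sum = 461 mod 256 = 205; odd-index sum = 232 mod 256 = 232 → cd e8.
Outer hash (recomputed tag): even-index sum = 538 mod 256 = 26; odd-index sum = 343 mod 256 = 87 → 1a 57.
Recomputed tag = 1a57; claimed = 1ad4 → mismatch.

invalid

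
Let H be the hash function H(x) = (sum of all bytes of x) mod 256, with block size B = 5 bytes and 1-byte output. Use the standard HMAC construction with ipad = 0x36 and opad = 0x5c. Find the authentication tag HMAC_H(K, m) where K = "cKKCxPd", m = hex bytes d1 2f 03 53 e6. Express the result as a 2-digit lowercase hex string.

Key "cKKCxPd" = 63 4b 4b 43 78 50 64 is 7 bytes > B = 5, so hash it first: H(key) = 68, then zero-pad to 5 bytes: K' = 68 00 00 00 00.
K' ⊕ ipad = 5e 36 36 36 36.  K' ⊕ opad = 34 5c 5c 5c 5c.
Inner input = (K'⊕ipad) ∥ m = 5e 36 36 36 36 ∥ d1 2f 03 53 e6.
Inner hash: sum = 94+54+54+54+54+209+47+3+83+230 = 882; mod 256 = 114 → 72.
Outer input = (K'⊕opad) ∥ inner = 34 5c 5c 5c 5c ∥ 72.
Outer hash (tag): sum = 52+92+92+92+92+114 = 534; mod 256 = 22 → 16.

16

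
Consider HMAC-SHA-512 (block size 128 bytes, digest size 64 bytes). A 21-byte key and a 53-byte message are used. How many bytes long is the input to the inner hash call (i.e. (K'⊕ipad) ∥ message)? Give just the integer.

181

Key is 21 ≤ 128 bytes, zero-padded: |K'| = 128.
Inner input = (K'⊕ipad) ∥ m → 128 + 53 = 181 bytes.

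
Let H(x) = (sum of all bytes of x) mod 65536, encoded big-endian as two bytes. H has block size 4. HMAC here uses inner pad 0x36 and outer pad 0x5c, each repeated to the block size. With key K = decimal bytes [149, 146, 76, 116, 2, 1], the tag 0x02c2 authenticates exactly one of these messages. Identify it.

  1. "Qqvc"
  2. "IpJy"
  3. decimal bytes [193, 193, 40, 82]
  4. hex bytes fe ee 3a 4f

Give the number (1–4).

4

Key decimal bytes [149, 146, 76, 116, 2, 1] = 95 92 4c 74 02 01 is 6 bytes > B = 4, so hash it first: H(key) = 01 ea, then zero-pad to 4 bytes: K' = 01 ea 00 00.
K' ⊕ ipad = 37 dc 36 36; K' ⊕ opad = 5d b6 5c 5c.
m1: inner = H(37 dc 36 36 51 71 76 63) = 03 1a; tag = H(5d b6 5c 5c 03 1a) = 01e8
m2: inner = H(37 dc 36 36 49 70 4a 79) = 02 fb; tag = H(5d b6 5c 5c 02 fb) = 02c8
m3: inner = H(37 dc 36 36 c1 c1 28 52) = 03 7b; tag = H(5d b6 5c 5c 03 7b) = 0249
m4: inner = H(37 dc 36 36 fe ee 3a 4f) = 03 f4; tag = H(5d b6 5c 5c 03 f4) = 02c2 ← matches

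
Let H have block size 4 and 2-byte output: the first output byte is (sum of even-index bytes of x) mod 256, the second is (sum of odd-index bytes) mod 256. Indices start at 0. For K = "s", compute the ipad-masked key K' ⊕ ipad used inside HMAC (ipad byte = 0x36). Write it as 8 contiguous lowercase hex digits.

45363636

Key "s" = 73 is 1 byte ≤ B = 4; zero-pad to 4 bytes: K' = 73 00 00 00.
XOR each byte with 0x36: 73⊕36=45, 00⊕36=36, 00⊕36=36, 00⊕36=36.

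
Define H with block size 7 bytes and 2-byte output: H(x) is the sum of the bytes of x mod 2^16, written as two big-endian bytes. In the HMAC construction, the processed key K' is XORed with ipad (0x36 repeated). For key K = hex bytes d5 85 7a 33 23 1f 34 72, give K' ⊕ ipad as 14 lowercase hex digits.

Key hex bytes d5 85 7a 33 23 1f 34 72 is 8 bytes > B = 7, so hash it first: H(key) = 02 ef, then zero-pad to 7 bytes: K' = 02 ef 00 00 00 00 00.
XOR each byte with 0x36: 02⊕36=34, ef⊕36=d9, 00⊕36=36, 00⊕36=36, 00⊕36=36, 00⊕36=36, 00⊕36=36.

34d93636363636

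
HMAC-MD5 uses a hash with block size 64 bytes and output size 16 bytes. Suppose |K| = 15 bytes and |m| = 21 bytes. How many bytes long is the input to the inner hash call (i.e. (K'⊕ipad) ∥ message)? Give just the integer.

85

Key is 15 ≤ 64 bytes, zero-padded: |K'| = 64.
Inner input = (K'⊕ipad) ∥ m → 64 + 21 = 85 bytes.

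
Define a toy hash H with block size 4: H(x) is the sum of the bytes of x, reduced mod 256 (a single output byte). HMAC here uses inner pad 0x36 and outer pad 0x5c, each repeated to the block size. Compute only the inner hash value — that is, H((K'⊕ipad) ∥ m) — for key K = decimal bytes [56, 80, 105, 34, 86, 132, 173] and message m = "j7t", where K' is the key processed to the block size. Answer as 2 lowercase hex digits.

Key decimal bytes [56, 80, 105, 34, 86, 132, 173] = 38 50 69 22 56 84 ad is 7 bytes > B = 4, so hash it first: H(key) = 9a, then zero-pad to 4 bytes: K' = 9a 00 00 00.
K' ⊕ ipad = ac 36 36 36.
Inner input = ac 36 36 36 ∥ 6a 37 74.
Inner hash: sum = 172+54+54+54+106+55+116 = 611; mod 256 = 99 → 63.

63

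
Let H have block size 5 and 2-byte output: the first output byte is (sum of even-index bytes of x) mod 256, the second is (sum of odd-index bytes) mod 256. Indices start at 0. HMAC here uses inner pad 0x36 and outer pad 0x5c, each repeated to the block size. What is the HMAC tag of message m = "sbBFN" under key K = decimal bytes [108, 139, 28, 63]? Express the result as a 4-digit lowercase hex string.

Key decimal bytes [108, 139, 28, 63] = 6c 8b 1c 3f is 4 bytes ≤ B = 5; zero-pad to 5 bytes: K' = 6c 8b 1c 3f 00.
K' ⊕ ipad = 5a bd 2a 09 36.  K' ⊕ opad = 30 d7 40 63 5c.
Inner input = (K'⊕ipad) ∥ m = 5a bd 2a 09 36 ∥ 73 62 42 46 4e.
Inner hash: even-index sum = 354 mod 256 = 98; odd-index sum = 457 mod 256 = 201 → 62 c9.
Outer input = (K'⊕opad) ∥ inner = 30 d7 40 63 5c ∥ 62 c9.
Outer hash (tag): even-index sum = 405 mod 256 = 149; odd-index sum = 412 mod 256 = 156 → 95 9c.

959c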